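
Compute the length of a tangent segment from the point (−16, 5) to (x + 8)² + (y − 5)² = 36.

2√7

With centre O = (−8, 5), |OP|² = 64 and r² = 36.
By the tangent–radius right angle, tangent length = √(|PO|² − r²) = √28 = 2√7.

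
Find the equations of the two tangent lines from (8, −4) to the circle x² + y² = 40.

x − 3y = 20 and 3x + y = 20

A line y − (−4) = m(x − (8)) is tangent when its distance from (0, 0) is 2√10:
(−8m − (4))² = 40(m² + 1)
3m² + 8m − 3 = 0, so m = 1/3 or m = −3.
With m = 1/3: x − 3y = 20. With m = −3: 3x + y = 20.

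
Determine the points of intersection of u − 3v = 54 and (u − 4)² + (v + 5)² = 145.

Substitute v = (−54 + u)/3:
10u² − 150u + 360 = 0  ⟹  u² − 15u + 36 = 0
u = 12 or u = 3, giving (12, −14) and (3, −17).

(3, −17) and (12, −14)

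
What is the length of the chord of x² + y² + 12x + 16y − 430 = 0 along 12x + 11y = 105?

2√265

The distance from (−6, −8) to the line is 265/√265, and r² = 530.
Half the chord is √(r² − d²) = √(265), so the full chord is 2√265.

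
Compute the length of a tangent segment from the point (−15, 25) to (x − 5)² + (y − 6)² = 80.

√681

Centre (5, 6), r² = 80. |PO|² = (−20)² + (19)² = 761.
By the tangent–radius right angle, tangent length = √(|PO|² − r²) = √681.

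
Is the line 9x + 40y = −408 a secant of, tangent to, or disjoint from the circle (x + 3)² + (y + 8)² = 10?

secant

Substituting the line into the circle gives 1681x² + 11184x + 6144 = 0.
Discriminant = (11184)² − 4·1681·(6144) = 83769600 > 0.
Two real roots: the line is a secant.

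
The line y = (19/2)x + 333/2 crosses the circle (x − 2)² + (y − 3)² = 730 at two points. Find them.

(−19, −14) and (−15, 24)

From the line, y = (333 + 19x)/2. Substituting:
365x² + 12410x + 104025 = 0  ⟹  x² + 34x + 285 = 0
x = −15 or x = −19, giving (−15, 24) and (−19, −14).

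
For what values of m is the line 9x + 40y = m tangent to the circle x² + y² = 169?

Tangency holds when the distance from the centre (0, 0) to the line equals the radius 13:
|9·0 + 40·0 − m| / √1681 = 13
|m| = 13·41, so m = 533 or m = −533.

m = −533 or m = 533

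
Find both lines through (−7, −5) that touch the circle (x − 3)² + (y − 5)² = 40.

A line y − (−5) = m(x − (−7)) is tangent when its distance from (3, 5) is 2√10:
[m·(10) − (10)]² = 40(m² + 1)
3m² − 10m + 3 = 0, so m = 3 or m = 1/3.
With m = 3: 3x − y = −16. With m = 1/3: x − 3y = 8.

3x − y = −16 and x − 3y = 8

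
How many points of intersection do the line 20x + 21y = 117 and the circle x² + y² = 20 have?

2

Centre (0, 0), r² = 20. Distance² from centre to line = (−117)²/841 = 13689/841.
Since d² < r², the line cuts the circle twice.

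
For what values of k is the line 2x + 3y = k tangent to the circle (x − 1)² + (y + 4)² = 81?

The line touches the circle iff its distance from (1, −4) is 9:
|2·1 + 3·(−4) − k| / √13 = 9
|k − (−10)| = 9√13.

k = −10 ± 9√13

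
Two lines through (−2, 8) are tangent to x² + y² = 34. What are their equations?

5x − 3y = −34 and 3x + 5y = 34

A line y − (8) = m(x − (−2)) is tangent when its distance from (0, 0) is √34:
(2m − (−8))² = 34(m² + 1)
15m² − 16m − 15 = 0, so m = 5/3 or m = −3/5.
Through (−2, 8) these give 5x − 3y = −34 and 3x + 5y = 34.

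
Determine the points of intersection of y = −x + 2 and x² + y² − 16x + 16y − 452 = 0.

(−8, 10) and (26, −24)

Substitute y = −x + 2:
2x² − 36x − 416 = 0  ⟹  x² − 18x − 208 = 0
x = 26 or x = −8, giving (26, −24) and (−8, 10).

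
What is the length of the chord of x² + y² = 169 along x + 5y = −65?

Express y = (−65 − x)/5 and substitute into the circle:
26x² + 130x = 0  ⟹  x² + 5x = 0
x = 0 or x = −5, giving (0, −13) and (−5, −12).
|(0, −13) − (−5, −12)| = √((5)² + (−1)²) = √26.

√26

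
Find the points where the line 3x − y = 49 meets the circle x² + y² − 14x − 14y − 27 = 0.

From the line, y = 3x − 49. Substituting:
10x² − 350x + 3060 = 0  ⟹  x² − 35x + 306 = 0
x = 18 or x = 17, giving (18, 5) and (17, 2).

(17, 2) and (18, 5)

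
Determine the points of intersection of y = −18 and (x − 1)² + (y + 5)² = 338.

(−12, −18) and (14, −18)

Substitute y = −18:
x² − 2x − 168 = 0
x = 14 or x = −12, giving (14, −18) and (−12, −18).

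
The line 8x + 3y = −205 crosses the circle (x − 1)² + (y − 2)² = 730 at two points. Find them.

(−26, 1) and (−20, −15)

From the line, y = (−205 − 8x)/3. Substituting:
73x² + 3358x + 37960 = 0  ⟹  x² + 46x + 520 = 0
x = −20 or x = −26, giving (−20, −15) and (−26, 1).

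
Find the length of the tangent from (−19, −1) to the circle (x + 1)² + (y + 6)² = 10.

The centre is (−1, −6) and r = √10. The square of the distance from P to the centre is 324 + 25 = 349.
Power of the point: PT² = |PO|² − r² = 339, so PT = √339.

√339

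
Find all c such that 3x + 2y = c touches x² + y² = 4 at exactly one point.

The line touches the circle iff its distance from (0, 0) is 2:
|3·0 + 2·0 − c| / √13 = 2
|c| = 2√13.

c = ±2√13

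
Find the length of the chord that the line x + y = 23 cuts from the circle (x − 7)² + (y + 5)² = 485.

23√2

The distance from (7, −5) to the line is 21/√2, and r² = 485.
Chord = 2√(r² − d²) = 2·√(529/2) = 23√2.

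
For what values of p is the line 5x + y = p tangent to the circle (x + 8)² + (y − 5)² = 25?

p = −35 ± 5√26

Tangency holds when the distance from the centre (−8, 5) to the line equals the radius 5:
|5·(−8) + 1·5 − p| / √26 = 5
|p − (−35)| = 5√26.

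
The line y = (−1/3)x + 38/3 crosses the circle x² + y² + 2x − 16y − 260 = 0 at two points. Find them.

From the line, y = (38 − x)/3. Substituting:
10x² − 10x − 2720 = 0  ⟹  x² − x − 272 = 0
x = 17 or x = −16, giving (17, 7) and (−16, 18).

(−16, 18) and (17, 7)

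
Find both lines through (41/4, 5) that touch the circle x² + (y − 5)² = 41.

Let a tangent through (41/4, 5) have slope m. Its distance from (0, 5) must equal √41:
[m·(−41/4) − (0)]² = 41(m² + 1)
25m² − 16 = 0, so m = −4/5 or m = 4/5.
With m = −4/5: 4x + 5y = 66. With m = 4/5: 4x − 5y = 16.

4x + 5y = 66 and 4x − 5y = 16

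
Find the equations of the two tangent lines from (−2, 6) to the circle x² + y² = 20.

x + 2y = 10 and 2x − y = −10

Write the tangent as mx − y + (6 − m·(−2)) = 0 and set its distance from the centre to 2√5:
[m·(2) − (−6)]² = 20(m² + 1)
2m² − 3m − 2 = 0, so m = −1/2 or m = 2.
Through (−2, 6) these give x + 2y = 10 and 2x − y = −10.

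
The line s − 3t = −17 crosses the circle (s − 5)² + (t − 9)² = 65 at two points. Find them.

(−2, 5) and (13, 10)

From the line, t = (17 + s)/3. Substituting:
10s² − 110s − 260 = 0  ⟹  s² − 11s − 26 = 0
s = 13 or s = −2, giving (13, 10) and (−2, 5).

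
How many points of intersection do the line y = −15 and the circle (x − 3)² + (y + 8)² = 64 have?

2

Substituting the line into the circle gives x² − 6x − 6 = 0.
Δ = 36 − (−24) = 60.
Two real roots: the line is a secant.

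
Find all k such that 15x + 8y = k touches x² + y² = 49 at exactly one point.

The line touches the circle iff its distance from (0, 0) is 7:
|15·0 + 8·0 − k| / √289 = 7
|k| = 7·17, so k = 119 or k = −119.

k = −119 or k = 119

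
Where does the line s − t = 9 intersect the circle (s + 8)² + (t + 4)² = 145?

(−7, −16) and (4, −5)

Express t = s − 9 and substitute into the circle:
2s² + 6s − 56 = 0  ⟹  s² + 3s − 28 = 0
s = 4 or s = −7, giving (4, −5) and (−7, −16).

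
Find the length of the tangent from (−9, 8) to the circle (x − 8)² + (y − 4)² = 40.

√265

With centre O = (8, 4), |OP|² = 305 and r² = 40.
Power of the point: PT² = |PO|² − r² = 265, so PT = √265.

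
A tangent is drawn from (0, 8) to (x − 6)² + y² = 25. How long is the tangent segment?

5√3

The centre is (6, 0) and r = 5. The square of the distance from P to the centre is 36 + 64 = 100.
The tangent meets the radius at right angles, so tangent² = |PO|² − r² = 100 − 25 = 75.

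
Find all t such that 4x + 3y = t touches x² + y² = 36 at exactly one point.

The line touches the circle iff its distance from (0, 0) is 6:
|4·0 + 3·0 − t| / √25 = 6
|t| = 6·5, so t = 30 or t = −30.

t = −30 or t = 30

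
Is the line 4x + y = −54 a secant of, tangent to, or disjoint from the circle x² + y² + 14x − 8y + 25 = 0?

disjoint

Centre (−7, 4), r² = 40. Distance² from centre to line = (30)²/17 = 900/17.
Since d² > r², the line lies outside the circle.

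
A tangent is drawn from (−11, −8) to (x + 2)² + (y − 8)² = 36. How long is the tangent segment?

The centre is (−2, 8) and r = 6. The square of the distance from P to the centre is 81 + 256 = 337.
By the tangent–radius right angle, tangent length = √(|PO|² − r²) = √301.

√301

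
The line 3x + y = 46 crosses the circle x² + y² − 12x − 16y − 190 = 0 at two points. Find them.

(7, 25) and (17, −5)

Substitute y = −3x + 46:
10x² − 240x + 1190 = 0  ⟹  x² − 24x + 119 = 0
x = 17 or x = 7, giving (17, −5) and (7, 25).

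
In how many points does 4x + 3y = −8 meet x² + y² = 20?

2

Substituting the line into the circle gives 25x² + 64x − 116 = 0.
Δ = 4096 − (−11600) = 15696.
Two real roots: the line is a secant.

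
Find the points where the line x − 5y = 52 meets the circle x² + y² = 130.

(−3, −11) and (7, −9)

From the line, y = (−52 + x)/5. Substituting:
26x² − 104x − 546 = 0  ⟹  x² − 4x − 21 = 0
x = 7 or x = −3, giving (7, −9) and (−3, −11).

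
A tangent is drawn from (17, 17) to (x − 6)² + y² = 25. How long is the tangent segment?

Centre (6, 0), r² = 25. |PO|² = (11)² + (17)² = 410.
By the tangent–radius right angle, tangent length = √(|PO|² − r²) = √385.

√385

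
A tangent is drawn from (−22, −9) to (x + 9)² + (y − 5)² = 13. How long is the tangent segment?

With centre O = (−9, 5), |OP|² = 365 and r² = 13.
Power of the point: PT² = |PO|² − r² = 352, so PT = 4√22.

4√22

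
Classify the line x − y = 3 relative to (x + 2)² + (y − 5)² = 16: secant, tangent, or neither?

neither

Substituting the line into the circle gives 2x² − 12x + 52 = 0.
Δ = 144 − 416 = −272.
No real roots: the line does not meet the circle.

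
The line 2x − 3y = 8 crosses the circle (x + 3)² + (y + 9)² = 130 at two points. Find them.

(−14, −12) and (4, 0)

Substitute y = (−8 + 2x)/3:
13x² + 130x − 728 = 0  ⟹  x² + 10x − 56 = 0
x = 4 or x = −14, giving (4, 0) and (−14, −12).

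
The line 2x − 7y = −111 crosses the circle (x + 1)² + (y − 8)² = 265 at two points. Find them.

Express y = (111 + 2x)/7 and substitute into the circle:
53x² + 318x − 9911 = 0  ⟹  x² + 6x − 187 = 0
x = 11 or x = −17, giving (11, 19) and (−17, 11).

(−17, 11) and (11, 19)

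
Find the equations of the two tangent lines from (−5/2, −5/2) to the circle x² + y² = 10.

x + 3y = −10 and 3x + y = −10

Write the tangent as mx − y + (−5/2 − m·(−5/2)) = 0 and set its distance from the centre to √10:
[m·(5/2) − (5/2)]² = 10(m² + 1)
3m² + 10m + 3 = 0, so m = −1/3 or m = −3.
With m = −1/3: x + 3y = −10. With m = −3: 3x + y = −10.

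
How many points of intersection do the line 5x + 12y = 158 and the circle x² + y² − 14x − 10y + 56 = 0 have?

0

Substituting the line into the circle gives 169x² − 2996x + 14068 = 0.
Δ = 8976016 − 9509968 = −533952.
No real roots: the line does not meet the circle.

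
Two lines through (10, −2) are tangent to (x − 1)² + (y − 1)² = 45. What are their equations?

2x + y = 18 and x − 2y = 14

Write the tangent as mx − y + (−2 − m·(10)) = 0 and set its distance from the centre to 3√5:
(−9m − (3))² = 45(m² + 1)
2m² + 3m − 2 = 0, so m = −2 or m = 1/2.
With m = −2: 2x + y = 18. With m = 1/2: x − 2y = 14.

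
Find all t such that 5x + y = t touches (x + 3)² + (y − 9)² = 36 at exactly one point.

The line touches the circle iff its distance from (−3, 9) is 6:
|5·(−3) + 1·9 − t| / √26 = 6
|t − (−6)| = 6√26.

t = −6 ± 6√26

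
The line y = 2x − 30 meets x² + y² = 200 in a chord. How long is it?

4√5

Substitute y = 2x − 30:
5x² − 120x + 700 = 0  ⟹  x² − 24x + 140 = 0
x = 14 or x = 10, giving (14, −2) and (10, −10).
|(14, −2) − (10, −10)| = √((4)² + (8)²) = 4√5.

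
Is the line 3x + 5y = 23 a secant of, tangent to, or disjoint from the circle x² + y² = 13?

Substituting the line into the circle gives 34x² − 138x + 204 = 0.
Δ = 19044 − 27744 = −8700.
No real roots: the line does not meet the circle.

disjoint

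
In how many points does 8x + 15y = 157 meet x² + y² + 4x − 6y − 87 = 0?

2

Centre (−2, 3), r² = 100. Distance² from centre to line = (−128)²/289 = 16384/289.
Since d² < r², the line cuts the circle twice.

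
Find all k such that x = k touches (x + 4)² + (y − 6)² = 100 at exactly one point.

k = −14 or k = 6

The line touches the circle iff its distance from (−4, 6) is 10:
|1·(−4) + 0·6 − k| / √1 = 10
|k − (−4)| = 10, so k = 6 or k = −14.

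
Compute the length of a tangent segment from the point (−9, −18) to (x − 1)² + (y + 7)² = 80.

√141

With centre O = (1, −7), |OP|² = 221 and r² = 80.
By the tangent–radius right angle, tangent length = √(|PO|² − r²) = √141.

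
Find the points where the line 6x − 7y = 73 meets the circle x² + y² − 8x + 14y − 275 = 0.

(−10, −19) and (18, 5)

From the line, y = (−73 + 6x)/7. Substituting:
85x² − 680x − 15300 = 0  ⟹  x² − 8x − 180 = 0
x = 18 or x = −10, giving (18, 5) and (−10, −19).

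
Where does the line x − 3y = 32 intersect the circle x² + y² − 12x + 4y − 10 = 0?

(5, −9) and (11, −7)

Express y = (−32 + x)/3 and substitute into the circle:
10x² − 160x + 550 = 0  ⟹  x² − 16x + 55 = 0
x = 11 or x = 5, giving (11, −7) and (5, −9).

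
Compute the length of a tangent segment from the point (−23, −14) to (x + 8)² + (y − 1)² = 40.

The centre is (−8, 1) and r = 2√10. The square of the distance from P to the centre is 225 + 225 = 450.
Power of the point: PT² = |PO|² − r² = 410, so PT = √410.

√410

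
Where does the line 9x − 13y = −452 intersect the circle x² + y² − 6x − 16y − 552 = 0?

Substitute y = (452 + 9x)/13:
250x² + 5250x + 17000 = 0  ⟹  x² + 21x + 68 = 0
x = −4 or x = −17, giving (−4, 32) and (−17, 23).

(−17, 23) and (−4, 32)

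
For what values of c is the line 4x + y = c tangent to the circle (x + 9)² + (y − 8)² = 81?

c = −28 ± 9√17

For a tangent, require d(centre, line) = r = 9.
|4·(−9) + 1·8 − c| / √17 = 9
|c − (−28)| = 9√17.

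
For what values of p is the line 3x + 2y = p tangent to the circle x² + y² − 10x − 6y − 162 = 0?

The line touches the circle iff its distance from (5, 3) is 14:
|3·5 + 2·3 − p| / √13 = 14
|p − (21)| = 14√13.

p = 21 ± 14√13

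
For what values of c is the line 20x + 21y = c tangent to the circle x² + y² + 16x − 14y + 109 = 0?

c = −71 or c = 45

Tangency holds when the distance from the centre (−8, 7) to the line equals the radius 2:
|20·(−8) + 21·7 − c| / √841 = 2
|c − (−13)| = 2·29, so c = 45 or c = −71.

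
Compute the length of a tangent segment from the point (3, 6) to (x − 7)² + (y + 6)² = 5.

√155

The centre is (7, −6) and r = √5. The square of the distance from P to the centre is 16 + 144 = 160.
By the tangent–radius right angle, tangent length = √(|PO|² − r²) = √155.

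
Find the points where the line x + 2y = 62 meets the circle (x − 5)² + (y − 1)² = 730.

Substitute y = (62 − x)/2:
5x² − 160x + 780 = 0  ⟹  x² − 32x + 156 = 0
x = 26 or x = 6, giving (26, 18) and (6, 28).

(6, 28) and (26, 18)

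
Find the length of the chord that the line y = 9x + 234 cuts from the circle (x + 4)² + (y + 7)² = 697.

The distance from (−4, −7) to the line is 205/√82, and r² = 697.
Half the chord is √(r² − d²) = √(369/2), so the full chord is 3√82.

3√82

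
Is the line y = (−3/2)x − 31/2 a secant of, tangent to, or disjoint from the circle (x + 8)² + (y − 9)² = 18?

disjoint

Centre (−8, 9), r² = 18. Distance² from centre to line = (25)²/13 = 625/13.
Since d² > r², the line lies outside the circle.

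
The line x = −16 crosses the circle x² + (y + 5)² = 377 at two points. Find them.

(−16, −16) and (−16, 6)

The line gives x = −16. Substituting into the circle:
y² + 10y − 96 = 0
y = 6 or y = −16, giving (−16, 6) and (−16, −16).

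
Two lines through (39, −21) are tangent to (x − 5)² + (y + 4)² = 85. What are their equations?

2x + 9y = −111 and 6x + 7y = 87

Write the tangent as mx − y + (−21 − m·(39)) = 0 and set its distance from the centre to √85:
(−34m − (17))² = 85(m² + 1)
63m² + 68m + 12 = 0, so m = −2/9 or m = −6/7.
Through (39, −21) these give 2x + 9y = −111 and 6x + 7y = 87.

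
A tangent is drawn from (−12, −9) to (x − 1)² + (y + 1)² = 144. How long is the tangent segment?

√89

Centre (1, −1), r² = 144. |PO|² = (−13)² + (−8)² = 233.
The tangent meets the radius at right angles, so tangent² = |PO|² − r² = 233 − 144 = 89.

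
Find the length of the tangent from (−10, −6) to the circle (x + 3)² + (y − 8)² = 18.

√227

With centre O = (−3, 8), |OP|² = 245 and r² = 18.
By the tangent–radius right angle, tangent length = √(|PO|² − r²) = √227.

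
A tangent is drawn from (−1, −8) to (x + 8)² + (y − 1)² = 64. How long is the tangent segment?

√66

Centre (−8, 1), r² = 64. |PO|² = (7)² + (−9)² = 130.
The tangent meets the radius at right angles, so tangent² = |PO|² − r² = 130 − 64 = 66.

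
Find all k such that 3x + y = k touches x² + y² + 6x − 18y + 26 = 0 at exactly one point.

Tangency holds when the distance from the centre (−3, 9) to the line equals the radius 8:
|3·(−3) + 1·9 − k| / √10 = 8
|k| = 8√10.

k = ±8√10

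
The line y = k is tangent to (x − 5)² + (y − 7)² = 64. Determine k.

For a tangent, require d(centre, line) = r = 8.
|0·5 + 1·7 − k| / √1 = 8
|k − (7)| = 8, so k = 15 or k = −1.

k = −1 or k = 15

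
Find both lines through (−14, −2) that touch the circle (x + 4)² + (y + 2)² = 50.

x + y = −16 and x − y = −12

Let a tangent through (−14, −2) have slope m. Its distance from (−4, −2) must equal 5√2:
[m·(10) − (0)]² = 50(m² + 1)
m² − 1 = 0, so m = −1 or m = 1.
With m = −1: x + y = −16. With m = 1: x − y = −12.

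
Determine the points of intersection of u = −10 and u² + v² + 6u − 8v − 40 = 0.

(−10, 0) and (−10, 8)

The line gives u = −10. Substituting into the circle:
v² − 8v = 0
v = 8 or v = 0, giving (−10, 8) and (−10, 0).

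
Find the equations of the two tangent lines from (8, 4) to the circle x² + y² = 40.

x + 3y = 20 and 3x − y = 20

A line y − (4) = m(x − (8)) is tangent when its distance from (0, 0) is 2√10:
(−8m − (−4))² = 40(m² + 1)
3m² − 8m − 3 = 0, so m = −1/3 or m = 3.
Through (8, 4) these give x + 3y = 20 and 3x − y = 20.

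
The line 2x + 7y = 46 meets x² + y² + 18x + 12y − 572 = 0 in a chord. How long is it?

6√53

From the line, y = (46 − 2x)/7. Substituting:
53x² + 530x − 22048 = 0  ⟹  x² + 10x − 416 = 0
x = 16 or x = −26, giving (16, 2) and (−26, 14).
Chord length = distance between (16, 2) and (−26, 14) = √1908 = 6√53.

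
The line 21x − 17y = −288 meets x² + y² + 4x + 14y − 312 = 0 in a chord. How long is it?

√730

Substitute y = (288 + 21x)/17:
730x² + 18250x + 61320 = 0  ⟹  x² + 25x + 84 = 0
x = −4 or x = −21, giving (−4, 12) and (−21, −9).
Chord length = distance between (−4, 12) and (−21, −9) = √730 = √730.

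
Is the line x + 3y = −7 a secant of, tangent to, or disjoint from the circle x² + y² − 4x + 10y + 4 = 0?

Centre (2, −5), r² = 25. Distance² from centre to line = (−6)²/10 = 18/5.
Since d² < r², the line cuts the circle twice.

secant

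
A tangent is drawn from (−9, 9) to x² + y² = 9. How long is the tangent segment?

3√17

With centre O = (0, 0), |OP|² = 162 and r² = 9.
The tangent meets the radius at right angles, so tangent² = |PO|² − r² = 162 − 9 = 153.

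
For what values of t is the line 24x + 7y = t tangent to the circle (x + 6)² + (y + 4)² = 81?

t = −397 or t = 53

Tangency holds when the distance from the centre (−6, −4) to the line equals the radius 9:
|24·(−6) + 7·(−4) − t| / √625 = 9
|t − (−172)| = 9·25, so t = 53 or t = −397.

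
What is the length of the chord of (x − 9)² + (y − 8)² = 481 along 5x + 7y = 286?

The distance from (9, 8) to the line is 185/√74, and r² = 481.
Chord = 2√(r² − d²) = 2·√(37/2) = √74.

√74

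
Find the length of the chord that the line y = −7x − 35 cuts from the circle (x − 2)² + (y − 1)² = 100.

10√2

The distance from (2, 1) to the line is 50/√50, and r² = 100.
Half the chord is √(r² − d²) = √(50), so the full chord is 10√2.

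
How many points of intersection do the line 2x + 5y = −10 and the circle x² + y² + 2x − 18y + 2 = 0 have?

d² = (2·(−1) + 5·9 − (−10))²/29 = 2809/29; r² = 80.
Since d² > r², the line lies outside the circle.

0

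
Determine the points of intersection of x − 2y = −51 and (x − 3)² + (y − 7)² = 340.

Express y = (51 + x)/2 and substitute into the circle:
5x² + 50x + 45 = 0  ⟹  x² + 10x + 9 = 0
x = −1 or x = −9, giving (−1, 25) and (−9, 21).

(−9, 21) and (−1, 25)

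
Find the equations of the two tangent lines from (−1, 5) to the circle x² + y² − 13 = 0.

2x + 3y = 13 and 3x − 2y = −13

Let a tangent through (−1, 5) have slope m. Its distance from (0, 0) must equal √13:
(1m − (−5))² = 13(m² + 1)
6m² − 5m − 6 = 0, so m = −2/3 or m = 3/2.
Through (−1, 5) these give 2x + 3y = 13 and 3x − 2y = −13.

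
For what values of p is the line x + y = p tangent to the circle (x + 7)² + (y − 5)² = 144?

For a tangent, require d(centre, line) = r = 12.
|1·(−7) + 1·5 − p| / √2 = 12
|p − (−2)| = 12√2.

p = −2 ± 12√2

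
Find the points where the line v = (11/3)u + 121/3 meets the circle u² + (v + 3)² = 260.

Express v = (121 + 11u)/3 and substitute into the circle:
130u² + 2860u + 14560 = 0  ⟹  u² + 22u + 112 = 0
u = −8 or u = −14, giving (−8, 11) and (−14, −11).

(−14, −11) and (−8, 11)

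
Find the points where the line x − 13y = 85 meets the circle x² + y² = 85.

(−6, −7) and (7, −6)

Express y = (−85 + x)/13 and substitute into the circle:
170x² − 170x − 7140 = 0  ⟹  x² − x − 42 = 0
x = 7 or x = −6, giving (7, −6) and (−6, −7).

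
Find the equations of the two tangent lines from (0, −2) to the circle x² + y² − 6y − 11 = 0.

x − 2y = 4 and x + 2y = −4

Let a tangent through (0, −2) have slope m. Its distance from (0, 3) must equal 2√5:
(0m − (5))² = 20(m² + 1)
4m² − 1 = 0, so m = 1/2 or m = −1/2.
Through (0, −2) these give x − 2y = 4 and x + 2y = −4.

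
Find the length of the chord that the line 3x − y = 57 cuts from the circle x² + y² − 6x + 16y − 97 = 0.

The distance from (3, −8) to the line is 40/√10, and r² = 170.
Half the chord is √(r² − d²) = √(10), so the full chord is 2√10.

2√10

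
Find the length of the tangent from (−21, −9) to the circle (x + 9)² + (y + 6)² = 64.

The centre is (−9, −6) and r = 8. The square of the distance from P to the centre is 144 + 9 = 153.
The tangent meets the radius at right angles, so tangent² = |PO|² − r² = 153 − 64 = 89.

√89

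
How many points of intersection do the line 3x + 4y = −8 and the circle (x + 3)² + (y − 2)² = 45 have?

2

d² = (3·(−3) + 4·2 − (−8))²/25 = 49/25; r² = 45.
Since d² < r², the line cuts the circle twice.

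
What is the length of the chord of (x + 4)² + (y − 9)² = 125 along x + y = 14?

13√2

Substitute y = −x + 14:
2x² − 2x − 84 = 0  ⟹  x² − x − 42 = 0
x = 7 or x = −6, giving (7, 7) and (−6, 20).
Chord length = distance between (7, 7) and (−6, 20) = √338 = 13√2.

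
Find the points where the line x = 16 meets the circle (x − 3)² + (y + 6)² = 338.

The line gives x = 16. Substituting into the circle:
y² + 12y − 133 = 0
y = 7 or y = −19, giving (16, 7) and (16, −19).

(16, −19) and (16, 7)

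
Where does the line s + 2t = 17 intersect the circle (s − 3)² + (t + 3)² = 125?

(1, 8) and (13, 2)

From the line, t = (17 − s)/2. Substituting:
5s² − 70s + 65 = 0  ⟹  s² − 14s + 13 = 0
s = 13 or s = 1, giving (13, 2) and (1, 8).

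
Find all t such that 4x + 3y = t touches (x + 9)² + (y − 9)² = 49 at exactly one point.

t = −44 or t = 26

For a tangent, require d(centre, line) = r = 7.
|4·(−9) + 3·9 − t| / √25 = 7
|t − (−9)| = 7·5, so t = 26 or t = −44.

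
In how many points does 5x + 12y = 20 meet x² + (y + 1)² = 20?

2

Substituting the line into the circle gives 169x² − 320x − 1856 = 0.
Δ = 102400 − (−1254656) = 1357056.
Two real roots: the line is a secant.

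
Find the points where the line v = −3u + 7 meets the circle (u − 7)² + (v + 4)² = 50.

(2, 1) and (6, −11)

From the line, v = −3u + 7. Substituting:
10u² − 80u + 120 = 0  ⟹  u² − 8u + 12 = 0
u = 6 or u = 2, giving (6, −11) and (2, 1).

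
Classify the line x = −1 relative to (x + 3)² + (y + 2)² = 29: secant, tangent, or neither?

Substituting the line into the circle gives y² + 4y − 21 = 0.
Discriminant = (4)² − 4·1·(−21) = 100 > 0.
Two real roots: the line is a secant.

secant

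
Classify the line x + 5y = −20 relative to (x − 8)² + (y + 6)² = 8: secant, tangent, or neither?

Substituting the line into the circle gives 26x² − 420x + 1500 = 0.
Discriminant = (−420)² − 4·26·(1500) = 20400 > 0.
Two real roots: the line is a secant.

secant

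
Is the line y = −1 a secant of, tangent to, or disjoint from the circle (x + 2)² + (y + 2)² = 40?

Substituting the line into the circle gives x² + 4x − 35 = 0.
Discriminant = (4)² − 4·1·(−35) = 156 > 0.
Two real roots: the line is a secant.

secant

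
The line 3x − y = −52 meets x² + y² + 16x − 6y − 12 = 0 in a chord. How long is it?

3√10

Express y = 3x + 52 and substitute into the circle:
10x² + 310x + 2380 = 0  ⟹  x² + 31x + 238 = 0
x = −14 or x = −17, giving (−14, 10) and (−17, 1).
Chord length = distance between (−14, 10) and (−17, 1) = √90 = 3√10.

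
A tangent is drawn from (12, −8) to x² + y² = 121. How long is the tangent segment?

√87

Centre (0, 0), r² = 121. |PO|² = (12)² + (−8)² = 208.
Power of the point: PT² = |PO|² − r² = 87, so PT = √87.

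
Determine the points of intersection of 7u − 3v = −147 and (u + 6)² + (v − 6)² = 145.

(−18, 7) and (−15, 14)

Express v = (147 + 7u)/3 and substitute into the circle:
58u² + 1914u + 15660 = 0  ⟹  u² + 33u + 270 = 0
u = −15 or u = −18, giving (−15, 14) and (−18, 7).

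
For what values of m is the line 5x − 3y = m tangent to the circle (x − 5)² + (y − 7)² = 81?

The line touches the circle iff its distance from (5, 7) is 9:
|5·5 − 3·7 − m| / √34 = 9
|m − (4)| = 9√34.

m = 4 ± 9√34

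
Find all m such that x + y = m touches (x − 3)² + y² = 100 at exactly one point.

Tangency holds when the distance from the centre (3, 0) to the line equals the radius 10:
|1·3 + 1·0 − m| / √2 = 10
|m − (3)| = 10√2.

m = 3 ± 10√2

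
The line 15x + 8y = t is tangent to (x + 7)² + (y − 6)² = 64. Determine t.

t = −193 or t = 79

The line touches the circle iff its distance from (−7, 6) is 8:
|15·(−7) + 8·6 − t| / √289 = 8
|t − (−57)| = 8·17, so t = 79 or t = −193.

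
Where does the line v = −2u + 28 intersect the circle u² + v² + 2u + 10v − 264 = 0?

Substitute v = −2u + 28:
5u² − 130u + 800 = 0  ⟹  u² − 26u + 160 = 0
u = 16 or u = 10, giving (16, −4) and (10, 8).

(10, 8) and (16, −4)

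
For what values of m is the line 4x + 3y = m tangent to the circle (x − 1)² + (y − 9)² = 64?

The line touches the circle iff its distance from (1, 9) is 8:
|4·1 + 3·9 − m| / √25 = 8
|m − (31)| = 8·5, so m = 71 or m = −9.

m = −9 or m = 71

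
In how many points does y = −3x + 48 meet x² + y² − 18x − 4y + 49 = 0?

0

d² = (3·9 + 1·2 − (48))²/10 = 361/10; r² = 36.
Since d² > r², the line lies outside the circle.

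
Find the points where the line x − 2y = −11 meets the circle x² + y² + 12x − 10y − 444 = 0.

From the line, y = (11 + x)/2. Substituting:
5x² + 50x − 1875 = 0  ⟹  x² + 10x − 375 = 0
x = 15 or x = −25, giving (15, 13) and (−25, −7).

(−25, −7) and (15, 13)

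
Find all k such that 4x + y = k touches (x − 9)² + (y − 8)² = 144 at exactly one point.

For a tangent, require d(centre, line) = r = 12.
|4·9 + 1·8 − k| / √17 = 12
|k − (44)| = 12√17.

k = 44 ± 12√17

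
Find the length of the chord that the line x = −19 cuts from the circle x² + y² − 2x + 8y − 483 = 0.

20

The distance from (1, −4) to the line is 20, and r² = 500.
Half the chord is √(r² − d²) = √(100), so the full chord is 20.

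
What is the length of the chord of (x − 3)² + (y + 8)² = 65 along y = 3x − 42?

Centre (3, −8), r² = 65. Perpendicular distance d from centre to line = |−25| / √10 = 25/√10.
Chord = 2√(r² − d²) = 2·√(5/2) = √10.

√10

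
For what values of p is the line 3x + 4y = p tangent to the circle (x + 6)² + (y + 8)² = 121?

p = −105 or p = 5

Tangency holds when the distance from the centre (−6, −8) to the line equals the radius 11:
|3·(−6) + 4·(−8) − p| / √25 = 11
|p − (−50)| = 11·5, so p = 5 or p = −105.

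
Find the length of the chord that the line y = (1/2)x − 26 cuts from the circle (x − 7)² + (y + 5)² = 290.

The distance from (7, −5) to the line is 35/√5, and r² = 290.
Chord = 2√(r² − d²) = 2·√(45) = 6√5.

6√5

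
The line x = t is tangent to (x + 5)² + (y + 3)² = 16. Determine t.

Tangency holds when the distance from the centre (−5, −3) to the line equals the radius 4:
|1·(−5) + 0·(−3) − t| / √1 = 4
|t − (−5)| = 4, so t = −1 or t = −9.

t = −9 or t = −1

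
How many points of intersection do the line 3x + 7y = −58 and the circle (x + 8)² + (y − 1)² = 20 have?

0

Substituting the line into the circle gives 58x² + 1174x + 6381 = 0.
Discriminant = (1174)² − 4·58·(6381) = −102116 < 0.
No real roots: the line does not meet the circle.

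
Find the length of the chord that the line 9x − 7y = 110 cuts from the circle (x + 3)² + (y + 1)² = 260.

2√130

Centre (−3, −1), r² = 260. Perpendicular distance d from centre to line = |−130| / √130 = 130/√130.
Chord = 2√(r² − d²) = 2·√(130) = 2√130.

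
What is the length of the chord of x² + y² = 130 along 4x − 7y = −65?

2√65

Centre (0, 0), r² = 130. Perpendicular distance d from centre to line = |65| / √65 = 65/√65.
Half the chord is √(r² − d²) = √(65), so the full chord is 2√65.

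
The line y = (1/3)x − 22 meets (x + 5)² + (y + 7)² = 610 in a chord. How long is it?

12√10

The distance from (−5, −7) to the line is 50/√10, and r² = 610.
Chord = 2√(r² − d²) = 2·√(360) = 12√10.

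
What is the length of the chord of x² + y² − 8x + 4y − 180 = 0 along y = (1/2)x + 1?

12√5

Centre (4, −2), r² = 200. Perpendicular distance d from centre to line = |10| / √5 = 10/√5.
Half the chord is √(r² − d²) = √(180), so the full chord is 12√5.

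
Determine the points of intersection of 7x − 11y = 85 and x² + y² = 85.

Express y = (−85 + 7x)/11 and substitute into the circle:
170x² − 1190x − 3060 = 0  ⟹  x² − 7x − 18 = 0
x = 9 or x = −2, giving (9, −2) and (−2, −9).

(−2, −9) and (9, −2)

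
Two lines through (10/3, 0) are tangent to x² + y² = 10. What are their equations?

A line y − (0) = m(x − (10/3)) is tangent when its distance from (0, 0) is √10:
(−10/3m − (0))² = 10(m² + 1)
m² − 9 = 0, so m = −3 or m = 3.
With m = −3: 3x + y = 10. With m = 3: 3x − y = 10.

3x + y = 10 and 3x − y = 10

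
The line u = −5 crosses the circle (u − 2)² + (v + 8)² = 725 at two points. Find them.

The line gives u = −5. Substituting into the circle:
v² + 16v − 612 = 0
v = 18 or v = −34, giving (−5, 18) and (−5, −34).

(−5, −34) and (−5, 18)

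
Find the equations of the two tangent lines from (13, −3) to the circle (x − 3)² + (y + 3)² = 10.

x + 3y = 4 and x − 3y = 22

A line y − (−3) = m(x − (13)) is tangent when its distance from (3, −3) is √10:
(−10m − (0))² = 10(m² + 1)
9m² − 1 = 0, so m = −1/3 or m = 1/3.
Through (13, −3) these give x + 3y = 4 and x − 3y = 22.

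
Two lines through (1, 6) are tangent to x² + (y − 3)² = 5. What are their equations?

Write the tangent as mx − y + (6 − m·(1)) = 0 and set its distance from the centre to √5:
(−1m − (−3))² = 5(m² + 1)
2m² + 3m − 2 = 0, so m = −2 or m = 1/2.
With m = −2: 2x + y = 8. With m = 1/2: x − 2y = −11.

2x + y = 8 and x − 2y = −11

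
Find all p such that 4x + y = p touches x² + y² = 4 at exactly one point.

p = ±2√17

Tangency holds when the distance from the centre (0, 0) to the line equals the radius 2:
|4·0 + 1·0 − p| / √17 = 2
|p| = 2√17.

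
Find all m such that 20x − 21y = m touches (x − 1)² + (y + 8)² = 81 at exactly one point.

Tangency holds when the distance from the centre (1, −8) to the line equals the radius 9:
|20·1 − 21·(−8) − m| / √841 = 9
|m − (188)| = 9·29, so m = 449 or m = −73.

m = −73 or m = 449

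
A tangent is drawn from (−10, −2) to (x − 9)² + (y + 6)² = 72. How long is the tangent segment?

The centre is (9, −6) and r = 6√2. The square of the distance from P to the centre is 361 + 16 = 377.
By the tangent–radius right angle, tangent length = √(|PO|² − r²) = √305.

√305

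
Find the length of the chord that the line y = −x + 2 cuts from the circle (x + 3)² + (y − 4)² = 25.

Express y = −x + 2 and substitute into the circle:
2x² + 10x − 12 = 0  ⟹  x² + 5x − 6 = 0
x = 1 or x = −6, giving (1, 1) and (−6, 8).
|(1, 1) − (−6, 8)| = √((7)² + (−7)²) = 7√2.

7√2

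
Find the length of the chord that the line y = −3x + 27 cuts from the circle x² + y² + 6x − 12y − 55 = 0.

The distance from (−3, 6) to the line is 30/√10, and r² = 100.
Half the chord is √(r² − d²) = √(10), so the full chord is 2√10.

2√10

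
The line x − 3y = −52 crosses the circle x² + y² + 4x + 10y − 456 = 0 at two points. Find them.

Substitute y = (52 + x)/3:
10x² + 170x + 160 = 0  ⟹  x² + 17x + 16 = 0
x = −1 or x = −16, giving (−1, 17) and (−16, 12).

(−16, 12) and (−1, 17)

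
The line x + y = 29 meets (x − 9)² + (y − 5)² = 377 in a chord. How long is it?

Express y = −x + 29 and substitute into the circle:
2x² − 66x + 280 = 0  ⟹  x² − 33x + 140 = 0
x = 28 or x = 5, giving (28, 1) and (5, 24).
|(28, 1) − (5, 24)| = √((23)² + (−23)²) = 23√2.

23√2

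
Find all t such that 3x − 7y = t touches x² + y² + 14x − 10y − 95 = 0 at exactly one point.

t = −56 ± 13√58

Tangency holds when the distance from the centre (−7, 5) to the line equals the radius 13:
|3·(−7) − 7·5 − t| / √58 = 13
|t − (−56)| = 13√58.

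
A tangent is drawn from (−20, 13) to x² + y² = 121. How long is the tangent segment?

8√7

The centre is (0, 0) and r = 11. The square of the distance from P to the centre is 400 + 169 = 569.
By the tangent–radius right angle, tangent length = √(|PO|² − r²) = √448 = 8√7.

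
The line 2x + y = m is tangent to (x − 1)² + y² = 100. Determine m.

m = 2 ± 10√5

For a tangent, require d(centre, line) = r = 10.
|2·1 + 1·0 − m| / √5 = 10
|m − (2)| = 10√5.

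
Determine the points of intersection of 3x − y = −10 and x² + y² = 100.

Substitute y = 3x + 10:
10x² + 60x = 0  ⟹  x² + 6x = 0
x = 0 or x = −6, giving (0, 10) and (−6, −8).

(−6, −8) and (0, 10)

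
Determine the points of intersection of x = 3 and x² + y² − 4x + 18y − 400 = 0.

The line gives x = 3. Substituting into the circle:
y² + 18y − 403 = 0
y = 13 or y = −31, giving (3, 13) and (3, −31).

(3, −31) and (3, 13)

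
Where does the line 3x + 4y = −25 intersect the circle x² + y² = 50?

From the line, y = (−25 − 3x)/4. Substituting:
25x² + 150x − 175 = 0  ⟹  x² + 6x − 7 = 0
x = 1 or x = −7, giving (1, −7) and (−7, −1).

(−7, −1) and (1, −7)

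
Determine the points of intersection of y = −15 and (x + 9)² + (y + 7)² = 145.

(−18, −15) and (0, −15)

Express y = −15 and substitute into the circle:
x² + 18x = 0
x = 0 or x = −18, giving (0, −15) and (−18, −15).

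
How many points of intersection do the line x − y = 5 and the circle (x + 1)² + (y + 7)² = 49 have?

d² = (1·(−1) − 1·(−7) − (5))²/2 = 1/2; r² = 49.
Since d² < r², the line cuts the circle twice.

2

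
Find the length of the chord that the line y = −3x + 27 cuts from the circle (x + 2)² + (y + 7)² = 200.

Centre (−2, −7), r² = 200. Perpendicular distance d from centre to line = |−40| / √10 = 40/√10.
Chord = 2√(r² − d²) = 2·√(40) = 4√10.

4√10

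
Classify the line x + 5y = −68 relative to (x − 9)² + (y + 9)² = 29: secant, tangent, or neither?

neither

Substituting the line into the circle gives 26x² − 404x + 1829 = 0.
Δ = 163216 − 190216 = −27000.
No real roots: the line does not meet the circle.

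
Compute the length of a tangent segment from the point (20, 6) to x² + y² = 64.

Centre (0, 0), r² = 64. |PO|² = (20)² + (6)² = 436.
The tangent meets the radius at right angles, so tangent² = |PO|² − r² = 436 − 64 = 372.

2√93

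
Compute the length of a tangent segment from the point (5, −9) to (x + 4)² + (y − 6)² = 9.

3√33

Centre (−4, 6), r² = 9. |PO|² = (9)² + (−15)² = 306.
Power of the point: PT² = |PO|² − r² = 297, so PT = 3√33.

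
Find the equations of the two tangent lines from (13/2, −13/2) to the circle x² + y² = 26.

A line y − (−13/2) = m(x − (13/2)) is tangent when its distance from (0, 0) is √26:
[m·(−13/2) − (13/2)]² = 26(m² + 1)
5m² + 26m + 5 = 0, so m = −5 or m = −1/5.
With m = −5: 5x + y = 26. With m = −1/5: x + 5y = −26.

5x + y = 26 and x + 5y = −26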